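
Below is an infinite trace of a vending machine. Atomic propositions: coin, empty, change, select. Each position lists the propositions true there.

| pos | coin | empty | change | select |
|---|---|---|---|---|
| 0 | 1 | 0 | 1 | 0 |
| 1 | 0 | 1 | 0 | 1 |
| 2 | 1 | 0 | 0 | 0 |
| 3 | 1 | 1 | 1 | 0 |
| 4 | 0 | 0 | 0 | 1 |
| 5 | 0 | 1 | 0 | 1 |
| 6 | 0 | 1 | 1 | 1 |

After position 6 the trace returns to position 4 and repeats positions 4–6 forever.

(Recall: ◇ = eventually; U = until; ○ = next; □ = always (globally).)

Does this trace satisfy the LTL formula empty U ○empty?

Yes

Walking from position 0: ○empty first holds at position 0, and empty holds at every earlier position along the way, so empty U ○empty holds.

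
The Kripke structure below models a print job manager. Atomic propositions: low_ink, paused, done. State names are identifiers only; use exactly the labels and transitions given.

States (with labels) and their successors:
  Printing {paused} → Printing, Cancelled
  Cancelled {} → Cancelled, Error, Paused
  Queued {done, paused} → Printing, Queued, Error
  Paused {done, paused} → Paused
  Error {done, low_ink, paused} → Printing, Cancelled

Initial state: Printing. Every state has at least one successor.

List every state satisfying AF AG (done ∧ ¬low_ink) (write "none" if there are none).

States satisfying AG (done ∧ ¬low_ink): {Paused}.
States satisfying AF AG (done ∧ ¬low_ink): {Paused}.

{Paused}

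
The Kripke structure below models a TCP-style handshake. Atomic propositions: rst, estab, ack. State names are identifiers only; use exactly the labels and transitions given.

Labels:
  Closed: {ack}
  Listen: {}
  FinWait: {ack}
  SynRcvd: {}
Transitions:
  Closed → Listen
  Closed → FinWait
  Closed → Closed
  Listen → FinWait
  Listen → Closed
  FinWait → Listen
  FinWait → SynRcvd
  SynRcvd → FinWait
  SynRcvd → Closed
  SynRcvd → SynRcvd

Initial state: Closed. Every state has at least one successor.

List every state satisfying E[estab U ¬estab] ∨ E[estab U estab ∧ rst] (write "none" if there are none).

{Closed, Listen, FinWait, SynRcvd}

States satisfying estab: ∅.
States satisfying ¬estab: {Closed, Listen, FinWait, SynRcvd}.
States satisfying E[estab U ¬estab]: {Closed, Listen, FinWait, SynRcvd}.
States satisfying estab ∧ rst: ∅.
States satisfying E[estab U estab ∧ rst]: ∅.
States satisfying E[estab U ¬estab] ∨ E[estab U estab ∧ rst]: {Closed, Listen, FinWait, SynRcvd}.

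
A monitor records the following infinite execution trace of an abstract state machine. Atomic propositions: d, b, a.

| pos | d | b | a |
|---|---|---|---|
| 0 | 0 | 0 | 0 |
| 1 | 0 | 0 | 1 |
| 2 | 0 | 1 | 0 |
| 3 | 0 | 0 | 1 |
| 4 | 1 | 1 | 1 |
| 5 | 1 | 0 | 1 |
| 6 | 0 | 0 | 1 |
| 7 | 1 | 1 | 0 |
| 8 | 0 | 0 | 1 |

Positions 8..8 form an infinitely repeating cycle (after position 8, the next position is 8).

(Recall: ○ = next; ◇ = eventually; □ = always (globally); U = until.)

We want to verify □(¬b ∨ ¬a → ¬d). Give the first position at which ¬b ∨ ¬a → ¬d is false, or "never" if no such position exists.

Check ¬b ∨ ¬a → ¬d at each position in order: 0 ✓, 1 ✓, 2 ✓, 3 ✓, 4 ✓.
At position 5 the labels are {a, d}, so ¬b ∨ ¬a → ¬d is false there. This is the first violation.

5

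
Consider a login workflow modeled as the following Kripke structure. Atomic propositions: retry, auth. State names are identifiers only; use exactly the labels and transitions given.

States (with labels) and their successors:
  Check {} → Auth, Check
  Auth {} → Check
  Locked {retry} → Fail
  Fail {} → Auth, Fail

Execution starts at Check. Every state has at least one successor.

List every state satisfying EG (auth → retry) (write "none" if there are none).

States satisfying auth → retry: {Check, Auth, Locked, Fail}.
States satisfying EG (auth → retry): {Check, Auth, Locked, Fail}.

{Check, Auth, Locked, Fail}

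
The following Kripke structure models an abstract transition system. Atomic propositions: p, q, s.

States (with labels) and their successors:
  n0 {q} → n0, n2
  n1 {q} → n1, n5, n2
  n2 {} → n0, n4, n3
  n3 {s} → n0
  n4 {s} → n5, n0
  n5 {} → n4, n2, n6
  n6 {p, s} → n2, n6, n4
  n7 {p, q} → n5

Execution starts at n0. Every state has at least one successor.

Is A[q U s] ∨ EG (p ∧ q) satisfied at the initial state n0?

Violated

States satisfying q: {n0, n1, n7}.
States satisfying s: {n3, n4, n6}.
States satisfying A[q U s]: {n3, n4, n6}.
States satisfying p ∧ q: {n7}.
States satisfying EG (p ∧ q): ∅.
States satisfying A[q U s] ∨ EG (p ∧ q): {n3, n4, n6}.
n0 ∉ Sat(A[q U s] ∨ EG (p ∧ q)).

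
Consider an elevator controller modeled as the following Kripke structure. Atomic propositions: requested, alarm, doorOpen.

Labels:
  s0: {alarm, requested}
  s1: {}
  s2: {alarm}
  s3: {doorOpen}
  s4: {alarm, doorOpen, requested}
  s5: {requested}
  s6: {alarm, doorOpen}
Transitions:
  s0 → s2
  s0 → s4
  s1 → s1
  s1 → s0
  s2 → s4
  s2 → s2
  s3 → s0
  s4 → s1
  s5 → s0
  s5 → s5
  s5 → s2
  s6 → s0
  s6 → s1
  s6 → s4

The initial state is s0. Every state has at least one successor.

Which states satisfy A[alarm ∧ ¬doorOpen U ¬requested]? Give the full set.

{s1, s2, s3, s6}

States satisfying alarm ∧ ¬doorOpen: {s0, s2}.
States satisfying ¬requested: {s1, s2, s3, s6}.
States satisfying A[alarm ∧ ¬doorOpen U ¬requested]: {s1, s2, s3, s6}.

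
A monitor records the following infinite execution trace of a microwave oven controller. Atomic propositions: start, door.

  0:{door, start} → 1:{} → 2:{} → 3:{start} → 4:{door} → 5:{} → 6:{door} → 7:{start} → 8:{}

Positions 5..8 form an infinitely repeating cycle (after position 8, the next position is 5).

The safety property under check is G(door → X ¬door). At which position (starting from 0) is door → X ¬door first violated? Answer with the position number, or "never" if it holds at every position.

door → X ¬door holds at every position 0..8, and those are all the positions the trace ever visits, so the invariant G(door → X ¬door) is never violated.

never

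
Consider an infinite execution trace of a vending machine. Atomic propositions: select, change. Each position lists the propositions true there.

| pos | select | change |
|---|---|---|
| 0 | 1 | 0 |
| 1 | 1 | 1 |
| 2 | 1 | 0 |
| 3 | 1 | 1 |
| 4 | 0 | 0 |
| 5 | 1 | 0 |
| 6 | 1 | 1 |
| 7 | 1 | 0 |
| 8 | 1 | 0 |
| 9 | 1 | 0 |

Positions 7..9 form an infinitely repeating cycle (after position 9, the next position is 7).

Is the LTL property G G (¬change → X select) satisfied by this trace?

G (¬change → X select) holds at every position 0..9, and those are all positions ever visited, so G G (¬change → X select) holds.

Holds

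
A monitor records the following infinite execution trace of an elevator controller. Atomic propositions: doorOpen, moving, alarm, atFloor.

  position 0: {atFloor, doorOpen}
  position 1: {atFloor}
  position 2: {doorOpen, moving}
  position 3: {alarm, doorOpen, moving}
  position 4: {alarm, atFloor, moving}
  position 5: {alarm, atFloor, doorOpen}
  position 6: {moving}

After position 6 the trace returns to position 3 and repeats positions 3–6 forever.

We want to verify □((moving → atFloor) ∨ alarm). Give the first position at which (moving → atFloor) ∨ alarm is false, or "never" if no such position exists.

Check (moving → atFloor) ∨ alarm at each position in order: 0 ✓, 1 ✓.
At position 2 the labels are {doorOpen, moving}, so (moving → atFloor) ∨ alarm is false there. This is the first violation.

2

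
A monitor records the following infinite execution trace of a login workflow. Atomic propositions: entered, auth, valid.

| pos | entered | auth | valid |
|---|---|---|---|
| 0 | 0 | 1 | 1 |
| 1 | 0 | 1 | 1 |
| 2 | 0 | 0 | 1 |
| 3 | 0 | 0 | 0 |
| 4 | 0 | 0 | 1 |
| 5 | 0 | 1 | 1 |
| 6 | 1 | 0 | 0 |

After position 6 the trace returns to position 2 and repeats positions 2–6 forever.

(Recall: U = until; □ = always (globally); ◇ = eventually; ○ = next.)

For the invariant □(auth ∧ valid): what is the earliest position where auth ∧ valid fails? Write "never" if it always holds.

Check auth ∧ valid at each position in order: 0 ✓, 1 ✓.
At position 2 the labels are {valid}, so auth ∧ valid is false there. This is the first violation.

2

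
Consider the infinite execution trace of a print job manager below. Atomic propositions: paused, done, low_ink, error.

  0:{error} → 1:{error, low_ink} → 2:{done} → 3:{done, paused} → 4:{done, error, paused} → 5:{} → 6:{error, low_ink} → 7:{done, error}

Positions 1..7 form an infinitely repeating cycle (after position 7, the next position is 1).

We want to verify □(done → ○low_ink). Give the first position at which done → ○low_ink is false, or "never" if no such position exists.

2

Check done → ○low_ink at each position in order: 0 ✓, 1 ✓.
At position 2 the labels are {done} and the next position 3 has {done, paused}, so done → ○low_ink is false there. This is the first violation.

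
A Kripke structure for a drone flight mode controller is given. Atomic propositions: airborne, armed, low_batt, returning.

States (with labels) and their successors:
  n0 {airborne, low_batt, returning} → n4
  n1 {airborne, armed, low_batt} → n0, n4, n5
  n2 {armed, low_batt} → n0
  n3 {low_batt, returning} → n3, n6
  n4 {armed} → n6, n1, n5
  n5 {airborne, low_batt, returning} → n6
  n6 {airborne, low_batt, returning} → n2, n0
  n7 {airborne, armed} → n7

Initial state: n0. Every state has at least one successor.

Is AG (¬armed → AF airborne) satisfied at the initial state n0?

States satisfying ¬armed → AF airborne: {n0, n1, n2, n4, n5, n6, n7}.
States satisfying AG (¬armed → AF airborne): {n0, n1, n2, n4, n5, n6, n7}.
Every state reachable from n0 satisfies ¬armed → AF airborne.
n0 ∈ Sat(AG (¬armed → AF airborne)).

Yes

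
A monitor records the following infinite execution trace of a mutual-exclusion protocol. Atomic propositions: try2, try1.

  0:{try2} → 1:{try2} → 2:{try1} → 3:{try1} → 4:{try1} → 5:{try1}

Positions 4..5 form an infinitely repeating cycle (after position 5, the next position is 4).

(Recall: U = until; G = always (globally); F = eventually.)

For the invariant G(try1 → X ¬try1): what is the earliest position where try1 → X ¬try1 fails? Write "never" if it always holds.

2

Check try1 → X ¬try1 at each position in order: 0 ✓, 1 ✓.
At position 2 the labels are {try1} and the next position 3 has {try1}, so try1 → X ¬try1 is false there. This is the first violation.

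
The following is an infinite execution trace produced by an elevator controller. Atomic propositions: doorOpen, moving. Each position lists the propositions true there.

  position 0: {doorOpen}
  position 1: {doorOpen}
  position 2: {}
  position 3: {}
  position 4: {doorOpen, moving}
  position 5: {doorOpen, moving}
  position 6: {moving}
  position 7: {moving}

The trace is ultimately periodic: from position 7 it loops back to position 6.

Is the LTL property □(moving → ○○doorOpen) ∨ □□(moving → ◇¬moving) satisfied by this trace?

moving → ○○doorOpen must hold at every position from 0 onward. It fails at position 4, so □(moving → ○○doorOpen) is false.
Positions where moving holds: 4, 5, 6, 7.
Check ○○doorOpen at each: 4→fails, 5→fails, 6→fails, 7→fails.
□(moving → ◇¬moving) must hold at every position from 0 onward. It fails at position 0, so □□(moving → ◇¬moving) is false.
At position 0: □(moving → ○○doorOpen) is false; □□(moving → ◇¬moving) is false; so □(moving → ○○doorOpen) ∨ □□(moving → ◇¬moving) is false.

Does not hold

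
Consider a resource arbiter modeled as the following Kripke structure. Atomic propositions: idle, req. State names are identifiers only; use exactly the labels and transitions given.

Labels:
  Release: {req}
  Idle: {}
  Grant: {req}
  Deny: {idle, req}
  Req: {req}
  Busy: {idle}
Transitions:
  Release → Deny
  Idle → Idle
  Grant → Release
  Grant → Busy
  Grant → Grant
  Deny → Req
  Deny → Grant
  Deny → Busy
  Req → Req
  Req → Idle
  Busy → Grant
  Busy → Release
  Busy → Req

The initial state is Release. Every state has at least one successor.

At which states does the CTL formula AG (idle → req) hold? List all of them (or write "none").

States satisfying idle → req: {Release, Idle, Grant, Deny, Req}.
States satisfying AG (idle → req): {Idle, Req}.

{Idle, Req}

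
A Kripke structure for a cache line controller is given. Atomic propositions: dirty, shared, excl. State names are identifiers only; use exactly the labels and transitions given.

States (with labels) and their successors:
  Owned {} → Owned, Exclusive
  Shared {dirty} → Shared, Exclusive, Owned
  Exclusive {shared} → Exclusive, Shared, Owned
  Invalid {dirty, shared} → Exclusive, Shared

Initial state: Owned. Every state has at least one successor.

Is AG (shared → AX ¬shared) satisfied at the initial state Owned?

No

States satisfying shared → AX ¬shared: {Owned, Shared}.
States satisfying AG (shared → AX ¬shared): ∅.
Exclusive is reachable from Owned and violates shared → AX ¬shared, so AG fails at Owned.
Owned ∉ Sat(AG (shared → AX ¬shared)).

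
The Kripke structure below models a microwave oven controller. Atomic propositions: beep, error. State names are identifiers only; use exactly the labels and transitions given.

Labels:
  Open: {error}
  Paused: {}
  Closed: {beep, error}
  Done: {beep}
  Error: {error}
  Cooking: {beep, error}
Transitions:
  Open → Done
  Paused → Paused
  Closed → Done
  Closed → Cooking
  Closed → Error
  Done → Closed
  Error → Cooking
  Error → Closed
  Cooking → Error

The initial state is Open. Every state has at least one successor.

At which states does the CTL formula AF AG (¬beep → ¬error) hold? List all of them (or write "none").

States satisfying AG (¬beep → ¬error): {Paused}.
States satisfying AF AG (¬beep → ¬error): {Paused}.

{Paused}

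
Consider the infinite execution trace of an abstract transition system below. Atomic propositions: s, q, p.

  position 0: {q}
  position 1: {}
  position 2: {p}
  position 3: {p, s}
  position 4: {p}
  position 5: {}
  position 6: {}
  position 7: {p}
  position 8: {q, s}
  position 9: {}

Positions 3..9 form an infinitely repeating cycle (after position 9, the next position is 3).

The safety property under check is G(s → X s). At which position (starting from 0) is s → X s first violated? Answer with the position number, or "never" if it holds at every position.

Check s → X s at each position in order: 0 ✓, 1 ✓, 2 ✓.
At position 3 the labels are {p, s} and the next position 4 has {p}, so s → X s is false there. This is the first violation.

3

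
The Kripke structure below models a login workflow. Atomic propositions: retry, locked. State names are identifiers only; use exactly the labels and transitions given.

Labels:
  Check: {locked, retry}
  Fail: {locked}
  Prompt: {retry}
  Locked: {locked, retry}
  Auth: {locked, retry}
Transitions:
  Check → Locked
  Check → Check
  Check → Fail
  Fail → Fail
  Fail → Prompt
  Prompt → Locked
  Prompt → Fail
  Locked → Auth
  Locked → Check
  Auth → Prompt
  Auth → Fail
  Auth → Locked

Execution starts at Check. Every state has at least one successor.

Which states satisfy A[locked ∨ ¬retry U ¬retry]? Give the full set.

{Fail}

States satisfying locked ∨ ¬retry: {Check, Fail, Locked, Auth}.
States satisfying ¬retry: {Fail}.
States satisfying A[locked ∨ ¬retry U ¬retry]: {Fail}.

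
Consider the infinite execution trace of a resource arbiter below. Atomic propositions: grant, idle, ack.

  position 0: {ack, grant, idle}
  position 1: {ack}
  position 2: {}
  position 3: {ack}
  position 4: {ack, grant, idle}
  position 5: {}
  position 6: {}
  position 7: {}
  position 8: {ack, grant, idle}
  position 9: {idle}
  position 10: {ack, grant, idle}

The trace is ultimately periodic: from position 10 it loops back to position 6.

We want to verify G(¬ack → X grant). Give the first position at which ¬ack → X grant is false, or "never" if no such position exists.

Check ¬ack → X grant at each position in order: 0 ✓, 1 ✓.
At position 2 the labels are {} and the next position 3 has {ack}, so ¬ack → X grant is false there. This is the first violation.

2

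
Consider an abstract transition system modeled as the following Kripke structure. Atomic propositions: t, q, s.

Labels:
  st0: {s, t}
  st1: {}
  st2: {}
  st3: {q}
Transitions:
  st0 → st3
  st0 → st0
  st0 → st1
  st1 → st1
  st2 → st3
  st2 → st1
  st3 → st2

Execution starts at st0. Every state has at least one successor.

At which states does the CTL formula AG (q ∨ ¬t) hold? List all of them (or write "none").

{st1, st2, st3}

States satisfying q ∨ ¬t: {st1, st2, st3}.
States satisfying AG (q ∨ ¬t): {st1, st2, st3}.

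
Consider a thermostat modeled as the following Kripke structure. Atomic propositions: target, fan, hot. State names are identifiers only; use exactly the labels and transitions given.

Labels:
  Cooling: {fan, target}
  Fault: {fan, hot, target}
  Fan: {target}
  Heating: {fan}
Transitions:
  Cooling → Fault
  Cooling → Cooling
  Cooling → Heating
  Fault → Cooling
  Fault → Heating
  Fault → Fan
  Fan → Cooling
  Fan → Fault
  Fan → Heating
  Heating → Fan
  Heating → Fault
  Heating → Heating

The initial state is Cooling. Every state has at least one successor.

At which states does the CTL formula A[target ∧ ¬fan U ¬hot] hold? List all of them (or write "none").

{Cooling, Fan, Heating}

States satisfying target ∧ ¬fan: {Fan}.
States satisfying ¬hot: {Cooling, Fan, Heating}.
States satisfying A[target ∧ ¬fan U ¬hot]: {Cooling, Fan, Heating}.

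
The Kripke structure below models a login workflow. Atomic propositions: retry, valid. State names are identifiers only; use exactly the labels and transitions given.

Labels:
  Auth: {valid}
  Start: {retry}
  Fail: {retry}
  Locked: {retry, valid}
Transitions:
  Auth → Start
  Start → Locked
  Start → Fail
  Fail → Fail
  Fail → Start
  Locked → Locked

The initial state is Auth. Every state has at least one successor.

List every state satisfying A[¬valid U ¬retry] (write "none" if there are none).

States satisfying ¬valid: {Start, Fail}.
States satisfying ¬retry: {Auth}.
States satisfying A[¬valid U ¬retry]: {Auth}.

{Auth}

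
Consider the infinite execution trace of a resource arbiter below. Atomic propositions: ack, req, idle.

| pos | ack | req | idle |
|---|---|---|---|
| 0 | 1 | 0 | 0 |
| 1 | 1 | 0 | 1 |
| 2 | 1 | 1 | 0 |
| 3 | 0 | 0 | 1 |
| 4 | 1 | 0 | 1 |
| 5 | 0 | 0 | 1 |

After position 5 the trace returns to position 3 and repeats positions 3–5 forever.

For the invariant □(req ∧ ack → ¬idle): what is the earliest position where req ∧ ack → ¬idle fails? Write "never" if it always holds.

req ∧ ack → ¬idle holds at every position 0..5, and those are all the positions the trace ever visits, so the invariant □(req ∧ ack → ¬idle) is never violated.

never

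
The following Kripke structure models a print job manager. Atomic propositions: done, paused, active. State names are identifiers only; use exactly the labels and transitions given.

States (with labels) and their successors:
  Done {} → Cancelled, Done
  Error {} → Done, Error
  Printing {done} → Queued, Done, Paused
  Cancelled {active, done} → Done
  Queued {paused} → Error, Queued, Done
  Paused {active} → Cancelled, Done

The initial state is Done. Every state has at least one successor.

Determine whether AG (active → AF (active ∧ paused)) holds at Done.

No

States satisfying active → AF (active ∧ paused): {Done, Error, Printing, Queued}.
States satisfying AG (active → AF (active ∧ paused)): ∅.
Cancelled is reachable from Done and violates active → AF (active ∧ paused), so AG fails at Done.
Done ∉ Sat(AG (active → AF (active ∧ paused))).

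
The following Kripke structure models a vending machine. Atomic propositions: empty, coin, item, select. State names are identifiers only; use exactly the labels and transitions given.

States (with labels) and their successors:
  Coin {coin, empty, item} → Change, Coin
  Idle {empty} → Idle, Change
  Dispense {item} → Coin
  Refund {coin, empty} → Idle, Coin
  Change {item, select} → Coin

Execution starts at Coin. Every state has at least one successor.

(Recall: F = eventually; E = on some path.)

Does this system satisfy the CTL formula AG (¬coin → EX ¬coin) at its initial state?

States satisfying ¬coin → EX ¬coin: {Coin, Idle, Refund}.
States satisfying AG (¬coin → EX ¬coin): ∅.
Change is reachable from Coin and violates ¬coin → EX ¬coin, so AG fails at Coin.
Coin ∉ Sat(AG (¬coin → EX ¬coin)).

Violated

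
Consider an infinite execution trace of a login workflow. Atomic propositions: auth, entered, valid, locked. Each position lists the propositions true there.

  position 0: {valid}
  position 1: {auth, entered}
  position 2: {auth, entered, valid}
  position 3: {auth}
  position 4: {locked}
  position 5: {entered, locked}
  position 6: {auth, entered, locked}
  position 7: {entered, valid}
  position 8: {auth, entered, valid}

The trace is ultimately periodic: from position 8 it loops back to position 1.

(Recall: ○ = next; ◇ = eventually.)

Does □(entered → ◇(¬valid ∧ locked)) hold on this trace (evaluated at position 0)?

Satisfied

entered → ◇(¬valid ∧ locked) holds at every position 0..8, and those are all positions ever visited, so □(entered → ◇(¬valid ∧ locked)) holds.
Positions where entered holds: 1, 2, 5, 6, 7, 8.
Check ◇(¬valid ∧ locked) at each: 1→ok, 2→ok, 5→ok, 6→ok, 7→ok, 8→ok.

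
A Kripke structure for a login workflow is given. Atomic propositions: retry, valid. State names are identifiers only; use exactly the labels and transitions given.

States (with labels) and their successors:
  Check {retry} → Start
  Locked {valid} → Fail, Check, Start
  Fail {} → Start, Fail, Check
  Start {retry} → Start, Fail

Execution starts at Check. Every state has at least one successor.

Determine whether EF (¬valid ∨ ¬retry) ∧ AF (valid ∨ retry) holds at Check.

States satisfying ¬valid ∨ ¬retry: {Check, Locked, Fail, Start}.
States satisfying EF (¬valid ∨ ¬retry): {Check, Locked, Fail, Start}.
States satisfying valid ∨ retry: {Check, Locked, Start}.
States satisfying AF (valid ∨ retry): {Check, Locked, Start}.
States satisfying EF (¬valid ∨ ¬retry) ∧ AF (valid ∨ retry): {Check, Locked, Start}.
Check ∈ Sat(EF (¬valid ∨ ¬retry) ∧ AF (valid ∨ retry)).

Satisfied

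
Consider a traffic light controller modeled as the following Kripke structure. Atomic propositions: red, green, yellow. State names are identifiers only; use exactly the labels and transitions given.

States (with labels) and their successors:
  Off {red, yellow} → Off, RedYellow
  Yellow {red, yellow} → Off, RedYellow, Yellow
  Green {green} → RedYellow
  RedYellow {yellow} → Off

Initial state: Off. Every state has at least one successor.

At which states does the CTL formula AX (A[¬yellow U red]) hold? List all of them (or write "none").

{RedYellow}

States satisfying A[¬yellow U red]: {Off, Yellow}.
States satisfying AX (A[¬yellow U red]): {RedYellow}.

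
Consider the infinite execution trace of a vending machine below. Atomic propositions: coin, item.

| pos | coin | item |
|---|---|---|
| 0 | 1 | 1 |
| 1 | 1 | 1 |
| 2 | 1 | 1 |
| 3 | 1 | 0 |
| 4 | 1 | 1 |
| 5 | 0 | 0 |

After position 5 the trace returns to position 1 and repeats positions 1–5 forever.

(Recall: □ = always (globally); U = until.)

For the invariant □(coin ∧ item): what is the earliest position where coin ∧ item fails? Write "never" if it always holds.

3

Check coin ∧ item at each position in order: 0 ✓, 1 ✓, 2 ✓.
At position 3 the labels are {coin}, so coin ∧ item is false there. This is the first violation.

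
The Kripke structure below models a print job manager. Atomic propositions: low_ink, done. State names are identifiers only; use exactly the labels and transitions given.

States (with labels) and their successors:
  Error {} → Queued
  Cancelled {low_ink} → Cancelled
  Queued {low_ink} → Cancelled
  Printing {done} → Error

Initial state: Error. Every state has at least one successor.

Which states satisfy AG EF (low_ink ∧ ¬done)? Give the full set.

{Error, Cancelled, Queued, Printing}

States satisfying EF (low_ink ∧ ¬done): {Error, Cancelled, Queued, Printing}.
States satisfying AG EF (low_ink ∧ ¬done): {Error, Cancelled, Queued, Printing}.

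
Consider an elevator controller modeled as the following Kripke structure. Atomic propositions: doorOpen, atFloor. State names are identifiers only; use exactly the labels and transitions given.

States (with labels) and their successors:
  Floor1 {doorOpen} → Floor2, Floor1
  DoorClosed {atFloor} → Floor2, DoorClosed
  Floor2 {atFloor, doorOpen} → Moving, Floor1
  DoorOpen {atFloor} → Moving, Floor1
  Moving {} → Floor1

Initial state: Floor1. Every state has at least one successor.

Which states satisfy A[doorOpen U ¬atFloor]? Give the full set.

{Floor1, Floor2, Moving}

States satisfying doorOpen: {Floor1, Floor2}.
States satisfying ¬atFloor: {Floor1, Moving}.
States satisfying A[doorOpen U ¬atFloor]: {Floor1, Floor2, Moving}.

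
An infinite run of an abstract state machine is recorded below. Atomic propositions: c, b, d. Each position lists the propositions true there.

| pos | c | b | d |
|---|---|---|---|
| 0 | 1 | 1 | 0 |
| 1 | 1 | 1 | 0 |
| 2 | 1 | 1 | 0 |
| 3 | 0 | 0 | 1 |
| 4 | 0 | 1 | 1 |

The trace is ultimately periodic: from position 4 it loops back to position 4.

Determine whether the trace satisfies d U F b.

Yes

Walking from position 0: F b first holds at position 0, and d holds at every earlier position along the way, so d U F b holds.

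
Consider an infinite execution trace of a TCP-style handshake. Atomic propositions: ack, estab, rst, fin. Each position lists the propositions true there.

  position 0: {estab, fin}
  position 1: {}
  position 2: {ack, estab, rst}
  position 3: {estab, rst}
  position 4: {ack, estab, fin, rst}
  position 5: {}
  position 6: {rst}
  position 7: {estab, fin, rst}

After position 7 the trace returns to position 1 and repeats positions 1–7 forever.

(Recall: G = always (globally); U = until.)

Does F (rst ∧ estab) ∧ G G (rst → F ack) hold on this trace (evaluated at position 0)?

rst ∧ estab holds at position 2, which is reachable from 0, so F (rst ∧ estab) holds.
G (rst → F ack) holds at every position 0..7, and those are all positions ever visited, so G G (rst → F ack) holds.
At position 0: F (rst ∧ estab) is true; G G (rst → F ack) is true; so F (rst ∧ estab) ∧ G G (rst → F ack) is true.

Holds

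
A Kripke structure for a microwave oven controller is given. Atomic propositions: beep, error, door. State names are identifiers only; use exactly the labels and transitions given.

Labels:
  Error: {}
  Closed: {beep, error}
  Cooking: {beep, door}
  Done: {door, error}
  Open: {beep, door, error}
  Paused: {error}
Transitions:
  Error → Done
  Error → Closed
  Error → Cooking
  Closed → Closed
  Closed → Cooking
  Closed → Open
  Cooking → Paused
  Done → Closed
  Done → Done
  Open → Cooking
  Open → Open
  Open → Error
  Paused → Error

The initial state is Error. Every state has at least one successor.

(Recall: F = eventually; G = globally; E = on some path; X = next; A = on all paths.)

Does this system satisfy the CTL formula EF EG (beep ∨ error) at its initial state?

Holds

States satisfying EG (beep ∨ error): {Closed, Done, Open}.
States satisfying EF EG (beep ∨ error): {Error, Closed, Cooking, Done, Open, Paused}.
Some path from Error reaches a state where EG (beep ∨ error) holds.
Error ∈ Sat(EF EG (beep ∨ error)).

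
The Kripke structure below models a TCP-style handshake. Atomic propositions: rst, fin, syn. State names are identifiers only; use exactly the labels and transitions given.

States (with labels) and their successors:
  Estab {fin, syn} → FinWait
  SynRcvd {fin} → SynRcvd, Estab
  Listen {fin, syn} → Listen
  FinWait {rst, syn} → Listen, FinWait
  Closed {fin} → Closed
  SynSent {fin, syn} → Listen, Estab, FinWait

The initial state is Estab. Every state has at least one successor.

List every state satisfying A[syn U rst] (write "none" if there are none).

States satisfying syn: {Estab, Listen, FinWait, SynSent}.
States satisfying rst: {FinWait}.
States satisfying A[syn U rst]: {Estab, FinWait}.

{Estab, FinWait}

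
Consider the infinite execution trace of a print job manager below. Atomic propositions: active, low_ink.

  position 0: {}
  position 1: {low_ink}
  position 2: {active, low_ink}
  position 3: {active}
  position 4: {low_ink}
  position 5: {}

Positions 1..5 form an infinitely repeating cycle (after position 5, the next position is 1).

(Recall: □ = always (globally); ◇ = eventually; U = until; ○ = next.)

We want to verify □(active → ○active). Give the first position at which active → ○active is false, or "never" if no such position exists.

3

Check active → ○active at each position in order: 0 ✓, 1 ✓, 2 ✓.
At position 3 the labels are {active} and the next position 4 has {low_ink}, so active → ○active is false there. This is the first violation.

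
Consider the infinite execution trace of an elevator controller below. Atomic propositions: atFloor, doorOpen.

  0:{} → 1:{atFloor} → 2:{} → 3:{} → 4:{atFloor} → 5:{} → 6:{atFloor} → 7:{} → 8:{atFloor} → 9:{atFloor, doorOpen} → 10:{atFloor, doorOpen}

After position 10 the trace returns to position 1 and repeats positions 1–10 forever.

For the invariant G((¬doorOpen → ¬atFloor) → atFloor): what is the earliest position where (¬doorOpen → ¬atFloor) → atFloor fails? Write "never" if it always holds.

At position 0 the labels are {}, so (¬doorOpen → ¬atFloor) → atFloor is false there. This is the first violation.

0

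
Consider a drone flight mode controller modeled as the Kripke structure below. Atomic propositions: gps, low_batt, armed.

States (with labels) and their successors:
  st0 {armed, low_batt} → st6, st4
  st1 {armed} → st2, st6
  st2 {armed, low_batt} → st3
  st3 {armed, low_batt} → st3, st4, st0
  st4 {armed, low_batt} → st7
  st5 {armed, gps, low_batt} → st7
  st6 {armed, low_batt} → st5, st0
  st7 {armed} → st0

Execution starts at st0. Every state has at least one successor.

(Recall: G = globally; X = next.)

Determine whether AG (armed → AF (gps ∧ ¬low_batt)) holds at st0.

States satisfying armed → AF (gps ∧ ¬low_batt): ∅.
States satisfying AG (armed → AF (gps ∧ ¬low_batt)): ∅.
st0 is reachable from st0 and violates armed → AF (gps ∧ ¬low_batt), so AG fails at st0.
st0 ∉ Sat(AG (armed → AF (gps ∧ ¬low_batt))).

No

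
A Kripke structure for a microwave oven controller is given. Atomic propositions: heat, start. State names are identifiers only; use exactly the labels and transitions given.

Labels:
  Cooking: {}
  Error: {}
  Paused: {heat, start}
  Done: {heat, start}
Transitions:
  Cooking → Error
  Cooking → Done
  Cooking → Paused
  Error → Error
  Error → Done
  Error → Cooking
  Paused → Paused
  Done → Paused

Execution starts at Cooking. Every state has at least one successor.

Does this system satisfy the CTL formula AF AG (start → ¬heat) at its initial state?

States satisfying AG (start → ¬heat): ∅.
States satisfying AF AG (start → ¬heat): ∅.
There is a path from Cooking along which AG (start → ¬heat) never holds.
Cooking ∉ Sat(AF AG (start → ¬heat)).

No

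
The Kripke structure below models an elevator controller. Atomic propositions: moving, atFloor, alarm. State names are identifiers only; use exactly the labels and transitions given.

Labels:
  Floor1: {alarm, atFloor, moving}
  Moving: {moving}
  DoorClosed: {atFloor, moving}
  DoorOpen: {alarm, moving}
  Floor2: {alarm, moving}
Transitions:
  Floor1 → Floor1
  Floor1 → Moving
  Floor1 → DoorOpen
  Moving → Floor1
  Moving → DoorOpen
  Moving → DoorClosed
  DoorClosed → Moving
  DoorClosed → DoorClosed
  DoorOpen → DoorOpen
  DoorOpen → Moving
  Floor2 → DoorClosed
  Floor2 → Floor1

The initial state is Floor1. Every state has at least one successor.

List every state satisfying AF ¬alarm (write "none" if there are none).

States satisfying ¬alarm: {Moving, DoorClosed}.
States satisfying AF ¬alarm: {Moving, DoorClosed}.

{Moving, DoorClosed}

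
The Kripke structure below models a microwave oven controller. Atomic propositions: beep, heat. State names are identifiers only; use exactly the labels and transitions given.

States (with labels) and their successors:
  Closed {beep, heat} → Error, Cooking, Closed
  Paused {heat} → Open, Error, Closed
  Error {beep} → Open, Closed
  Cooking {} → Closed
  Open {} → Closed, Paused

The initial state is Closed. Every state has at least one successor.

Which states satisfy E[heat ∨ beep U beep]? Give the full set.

{Closed, Paused, Error}

States satisfying heat ∨ beep: {Closed, Paused, Error}.
States satisfying beep: {Closed, Error}.
States satisfying E[heat ∨ beep U beep]: {Closed, Paused, Error}.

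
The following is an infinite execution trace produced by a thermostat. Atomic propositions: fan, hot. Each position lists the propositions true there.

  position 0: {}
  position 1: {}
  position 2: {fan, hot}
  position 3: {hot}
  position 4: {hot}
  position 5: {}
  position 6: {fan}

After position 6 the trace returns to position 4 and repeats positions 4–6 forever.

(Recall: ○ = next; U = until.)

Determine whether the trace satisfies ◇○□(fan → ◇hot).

Satisfied

○□(fan → ◇hot) holds at position 0, which is reachable from 0, so ◇○□(fan → ◇hot) holds.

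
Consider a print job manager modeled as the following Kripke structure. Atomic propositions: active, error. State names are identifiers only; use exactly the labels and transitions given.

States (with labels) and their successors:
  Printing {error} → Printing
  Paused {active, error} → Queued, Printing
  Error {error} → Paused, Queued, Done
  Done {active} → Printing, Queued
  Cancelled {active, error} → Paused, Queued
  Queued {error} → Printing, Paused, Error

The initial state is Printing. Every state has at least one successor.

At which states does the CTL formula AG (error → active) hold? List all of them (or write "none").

States satisfying error → active: {Paused, Done, Cancelled}.
States satisfying AG (error → active): ∅.

none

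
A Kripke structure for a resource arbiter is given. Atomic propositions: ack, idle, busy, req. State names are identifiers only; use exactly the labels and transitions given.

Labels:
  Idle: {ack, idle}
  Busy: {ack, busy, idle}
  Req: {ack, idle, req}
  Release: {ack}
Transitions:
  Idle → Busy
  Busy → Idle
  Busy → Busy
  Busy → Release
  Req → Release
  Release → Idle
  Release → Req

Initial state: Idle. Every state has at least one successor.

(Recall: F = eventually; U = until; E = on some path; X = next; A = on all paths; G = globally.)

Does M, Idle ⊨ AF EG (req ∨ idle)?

States satisfying EG (req ∨ idle): {Idle, Busy}.
States satisfying AF EG (req ∨ idle): {Idle, Busy}.
Idle ∈ Sat(AF EG (req ∨ idle)).

Satisfied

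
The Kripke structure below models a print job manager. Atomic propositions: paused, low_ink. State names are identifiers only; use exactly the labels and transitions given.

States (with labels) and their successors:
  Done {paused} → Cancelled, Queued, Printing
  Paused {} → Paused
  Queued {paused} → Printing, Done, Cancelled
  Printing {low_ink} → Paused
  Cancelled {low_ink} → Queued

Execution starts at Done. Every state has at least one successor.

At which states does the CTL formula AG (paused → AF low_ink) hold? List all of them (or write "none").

States satisfying paused → AF low_ink: {Paused, Printing, Cancelled}.
States satisfying AG (paused → AF low_ink): {Paused, Printing}.

{Paused, Printing}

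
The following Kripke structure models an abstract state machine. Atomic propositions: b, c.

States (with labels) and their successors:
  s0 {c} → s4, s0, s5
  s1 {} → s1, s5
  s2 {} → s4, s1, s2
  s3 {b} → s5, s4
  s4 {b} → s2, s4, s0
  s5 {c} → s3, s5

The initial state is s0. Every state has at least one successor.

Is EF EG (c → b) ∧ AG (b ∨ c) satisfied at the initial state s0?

States satisfying EG (c → b): {s1, s2, s3, s4}.
States satisfying EF EG (c → b): {s0, s1, s2, s3, s4, s5}.
States satisfying b ∨ c: {s0, s3, s4, s5}.
States satisfying AG (b ∨ c): ∅.
States satisfying EF EG (c → b) ∧ AG (b ∨ c): ∅.
s0 ∉ Sat(EF EG (c → b) ∧ AG (b ∨ c)).

Violated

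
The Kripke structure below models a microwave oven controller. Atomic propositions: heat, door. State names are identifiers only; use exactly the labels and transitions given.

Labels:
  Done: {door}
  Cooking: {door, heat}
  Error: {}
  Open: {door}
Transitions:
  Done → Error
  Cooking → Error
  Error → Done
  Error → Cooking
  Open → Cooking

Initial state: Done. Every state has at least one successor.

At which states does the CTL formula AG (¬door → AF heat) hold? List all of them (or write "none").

States satisfying ¬door → AF heat: {Done, Cooking, Open}.
States satisfying AG (¬door → AF heat): ∅.

none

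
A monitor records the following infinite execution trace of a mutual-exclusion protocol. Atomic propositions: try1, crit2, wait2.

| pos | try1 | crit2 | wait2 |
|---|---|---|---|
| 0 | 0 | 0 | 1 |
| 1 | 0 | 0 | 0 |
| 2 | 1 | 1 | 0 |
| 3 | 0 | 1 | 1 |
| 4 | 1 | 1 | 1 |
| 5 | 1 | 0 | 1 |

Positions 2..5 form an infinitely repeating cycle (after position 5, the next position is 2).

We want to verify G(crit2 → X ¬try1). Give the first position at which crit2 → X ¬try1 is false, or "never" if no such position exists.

Check crit2 → X ¬try1 at each position in order: 0 ✓, 1 ✓, 2 ✓.
At position 3 the labels are {crit2, wait2} and the next position 4 has {crit2, try1, wait2}, so crit2 → X ¬try1 is false there. This is the first violation.

3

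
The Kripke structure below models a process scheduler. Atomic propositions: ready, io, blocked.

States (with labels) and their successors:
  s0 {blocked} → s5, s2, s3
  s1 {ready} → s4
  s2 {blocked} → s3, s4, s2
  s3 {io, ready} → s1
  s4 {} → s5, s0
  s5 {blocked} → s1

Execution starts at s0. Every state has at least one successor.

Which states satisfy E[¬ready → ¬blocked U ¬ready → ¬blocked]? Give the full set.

{s1, s3, s4}

States satisfying ¬ready → ¬blocked: {s1, s3, s4}.
States satisfying E[¬ready → ¬blocked U ¬ready → ¬blocked]: {s1, s3, s4}.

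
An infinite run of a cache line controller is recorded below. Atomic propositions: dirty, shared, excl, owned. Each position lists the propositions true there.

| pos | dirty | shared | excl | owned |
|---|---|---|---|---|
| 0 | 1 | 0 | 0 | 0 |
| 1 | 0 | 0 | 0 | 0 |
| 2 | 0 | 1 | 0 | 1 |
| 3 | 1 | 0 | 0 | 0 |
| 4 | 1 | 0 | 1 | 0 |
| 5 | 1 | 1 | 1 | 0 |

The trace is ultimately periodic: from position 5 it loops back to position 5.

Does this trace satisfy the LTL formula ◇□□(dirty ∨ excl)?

□□(dirty ∨ excl) holds at position 3, which is reachable from 0, so ◇□□(dirty ∨ excl) holds.

Yes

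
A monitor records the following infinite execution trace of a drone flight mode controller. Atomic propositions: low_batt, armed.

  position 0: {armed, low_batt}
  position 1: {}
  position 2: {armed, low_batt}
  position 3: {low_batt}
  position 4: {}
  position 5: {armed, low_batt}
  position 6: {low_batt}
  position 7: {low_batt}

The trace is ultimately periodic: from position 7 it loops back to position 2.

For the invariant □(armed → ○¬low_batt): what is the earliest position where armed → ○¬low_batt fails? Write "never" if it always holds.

Check armed → ○¬low_batt at each position in order: 0 ✓, 1 ✓.
At position 2 the labels are {armed, low_batt} and the next position 3 has {low_batt}, so armed → ○¬low_batt is false there. This is the first violation.

2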